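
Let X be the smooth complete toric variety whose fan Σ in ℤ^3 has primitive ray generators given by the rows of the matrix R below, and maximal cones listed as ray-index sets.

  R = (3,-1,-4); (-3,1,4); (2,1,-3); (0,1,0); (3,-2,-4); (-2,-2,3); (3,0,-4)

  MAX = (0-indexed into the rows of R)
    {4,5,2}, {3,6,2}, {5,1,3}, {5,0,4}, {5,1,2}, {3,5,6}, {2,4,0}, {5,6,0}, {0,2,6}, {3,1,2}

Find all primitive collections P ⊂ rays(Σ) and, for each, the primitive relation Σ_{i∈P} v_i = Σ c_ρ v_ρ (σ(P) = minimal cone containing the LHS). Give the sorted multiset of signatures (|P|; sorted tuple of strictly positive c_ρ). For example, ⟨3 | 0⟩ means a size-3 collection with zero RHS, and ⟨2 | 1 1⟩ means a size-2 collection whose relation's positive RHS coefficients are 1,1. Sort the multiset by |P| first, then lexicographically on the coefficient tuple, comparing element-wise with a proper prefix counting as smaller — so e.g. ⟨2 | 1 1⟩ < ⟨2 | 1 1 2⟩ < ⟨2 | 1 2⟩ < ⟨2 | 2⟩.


Primitive collections (9):

  {0,1}:  v_{0} + v_{1} = 0  ⇒ sig = ⟨2 | 0⟩
  {0,3}:  v_{0} + v_{3} = v_{6}  ⇒ sig = ⟨2 | 1⟩
  {1,6}:  v_{1} + v_{6} = v_{3}  ⇒ sig = ⟨2 | 1⟩
  {3,4}:  v_{3} + v_{4} = v_{0}  ⇒ sig = ⟨2 | 1⟩
  {1,4}:  v_{1} + v_{4} = v_{2} + v_{5}  ⇒ sig = ⟨2 | 1 1⟩
  {4,6}:  v_{4} + v_{6} = 2·v_{0}  ⇒ sig = ⟨2 | 2⟩
  {2,3,5}:  v_{2} + v_{3} + v_{5} = 0  ⇒ sig = ⟨3 | 0⟩
  {0,2,5}:  v_{0} + v_{2} + v_{5} = v_{4}  ⇒ sig = ⟨3 | 1⟩
  {2,5,6}:  v_{2} + v_{5} + v_{6} = v_{0}  ⇒ sig = ⟨3 | 1⟩

Sorted signature multiset PRS(X):
{ ⟨2 | 0⟩,  ⟨2 | 1⟩ ×3,  ⟨2 | 1 1⟩,  ⟨2 | 2⟩,  ⟨3 | 0⟩,  ⟨3 | 1⟩ ×2 }


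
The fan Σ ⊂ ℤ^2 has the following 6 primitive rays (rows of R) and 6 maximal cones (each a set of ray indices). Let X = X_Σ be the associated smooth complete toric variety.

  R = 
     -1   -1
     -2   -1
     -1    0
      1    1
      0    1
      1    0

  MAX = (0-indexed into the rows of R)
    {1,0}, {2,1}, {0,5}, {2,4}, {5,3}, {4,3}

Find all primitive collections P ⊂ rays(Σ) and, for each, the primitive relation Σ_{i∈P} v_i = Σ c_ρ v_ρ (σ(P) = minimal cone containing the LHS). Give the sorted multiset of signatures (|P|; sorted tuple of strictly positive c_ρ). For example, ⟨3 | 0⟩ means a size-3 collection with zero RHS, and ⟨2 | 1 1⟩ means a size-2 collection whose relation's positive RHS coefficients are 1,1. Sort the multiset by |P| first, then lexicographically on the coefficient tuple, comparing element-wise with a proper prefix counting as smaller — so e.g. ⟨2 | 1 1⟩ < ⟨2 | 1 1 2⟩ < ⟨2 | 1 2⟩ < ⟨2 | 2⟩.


9 minimal non-faces of Δ(Σ) (on 6 rays):

  • {0,3}:  v_{0} + v_{3} = 0  so sig = ⟨2 | 0⟩
  • {2,5}:  v_{2} + v_{5} = 0  so sig = ⟨2 | 0⟩
  • {0,2}:  v_{0} + v_{2} = v_{1}  so sig = ⟨2 | 1⟩
  • {0,4}:  v_{0} + v_{4} = v_{2}  so sig = ⟨2 | 1⟩
  • {1,3}:  v_{1} + v_{3} = v_{2}  so sig = ⟨2 | 1⟩
  • {1,5}:  v_{1} + v_{5} = v_{0}  so sig = ⟨2 | 1⟩
  • {2,3}:  v_{2} + v_{3} = v_{4}  so sig = ⟨2 | 1⟩
  • {4,5}:  v_{4} + v_{5} = v_{3}  so sig = ⟨2 | 1⟩
  • {1,4}:  v_{1} + v_{4} = 2·v_{2}  so sig = ⟨2 | 2⟩

so the primitive-relation signature multiset is
    ⟨2 | 0⟩
    ⟨2 | 0⟩
    ⟨2 | 1⟩
    ⟨2 | 1⟩
    ⟨2 | 1⟩
    ⟨2 | 1⟩
    ⟨2 | 1⟩
    ⟨2 | 1⟩
    ⟨2 | 2⟩


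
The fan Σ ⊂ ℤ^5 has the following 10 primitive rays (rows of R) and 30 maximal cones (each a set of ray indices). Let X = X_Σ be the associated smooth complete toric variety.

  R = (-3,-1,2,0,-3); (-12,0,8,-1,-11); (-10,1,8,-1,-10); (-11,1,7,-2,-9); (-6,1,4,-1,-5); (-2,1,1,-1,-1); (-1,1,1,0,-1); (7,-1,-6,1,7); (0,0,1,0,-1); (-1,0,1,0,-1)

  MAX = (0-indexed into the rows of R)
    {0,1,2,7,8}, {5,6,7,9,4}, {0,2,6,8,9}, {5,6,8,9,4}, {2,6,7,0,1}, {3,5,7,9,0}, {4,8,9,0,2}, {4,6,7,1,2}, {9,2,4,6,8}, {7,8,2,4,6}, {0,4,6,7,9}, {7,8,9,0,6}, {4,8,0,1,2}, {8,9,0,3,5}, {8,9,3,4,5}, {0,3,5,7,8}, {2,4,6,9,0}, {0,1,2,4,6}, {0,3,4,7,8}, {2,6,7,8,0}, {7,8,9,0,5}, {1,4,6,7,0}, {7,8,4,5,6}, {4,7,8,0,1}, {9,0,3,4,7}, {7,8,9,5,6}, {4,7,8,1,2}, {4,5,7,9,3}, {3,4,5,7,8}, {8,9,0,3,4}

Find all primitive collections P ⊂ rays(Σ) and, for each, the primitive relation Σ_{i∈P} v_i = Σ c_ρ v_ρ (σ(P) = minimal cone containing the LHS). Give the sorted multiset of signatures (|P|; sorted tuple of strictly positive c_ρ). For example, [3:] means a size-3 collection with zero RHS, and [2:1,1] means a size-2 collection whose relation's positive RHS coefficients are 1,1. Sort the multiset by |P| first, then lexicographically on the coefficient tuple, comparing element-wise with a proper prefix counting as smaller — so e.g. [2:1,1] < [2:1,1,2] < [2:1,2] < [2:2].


|primitive collections| = 14. Relations:

  P={1,5}:  v_{1} + v_{5} = v_{0} + 3·v_{4} + v_{7} + v_{8}  ⟹  sig = [2:1,1,1,3]
  P={1,9}:  v_{1} + v_{9} = 2·v_{0} + v_{4} + v_{6}  ⟹  sig = [2:1,1,2]
  P={1,3}:  v_{1} + v_{3} = 2·v_{0} + 4·v_{4} + v_{7} + v_{8}  ⟹  sig = [2:1,1,2,4]
  P={2,3}:  v_{2} + v_{3} = v_{0} + 3·v_{4} + v_{8}  ⟹  sig = [2:1,1,3]
  P={2,5}:  v_{2} + v_{5} = 2·v_{4} + v_{8}  ⟹  sig = [2:1,2]
  P={3,6}:  v_{3} + v_{6} = 2·v_{4}  ⟹  sig = [2:2]
  P={0,4,5}:  v_{0} + v_{4} + v_{5} = v_{3}  ⟹  sig = [3:1]
  P={0,5,6}:  v_{0} + v_{5} + v_{6} = v_{4}  ⟹  sig = [3:1]
  P={2,7,9}:  v_{2} + v_{7} + v_{9} = v_{0} + v_{6}  ⟹  sig = [3:1,1]
  P={1,6,8}:  v_{1} + v_{6} + v_{8} = 2·v_{2} + v_{7}  ⟹  sig = [3:1,2]
  P={4,7,8,9}:  v_{4} + v_{7} + v_{8} + v_{9} = 0  ⟹  sig = [4:]
  P={0,2,4,7}:  v_{0} + v_{2} + v_{4} + v_{7} = v_{1}  ⟹  sig = [4:1]
  P={0,4,6,8}:  v_{0} + v_{4} + v_{6} + v_{8} = v_{2}  ⟹  sig = [4:1]
  P={3,7,8,9}:  v_{3} + v_{7} + v_{8} + v_{9} = v_{0} + v_{5}  ⟹  sig = [4:1,1]

so the primitive-relation signature multiset is
    |P|=2: 6 collections, coeffs (1,1,1,3), (1,1,2), (1,1,2,4), (1,1,3), (1,2), (2)
    |P|=3: 4 collections, coeffs (1), (1), (1,1), (1,2)
    |P|=4: 4 collections, coeffs (), (1), (1), (1,1)


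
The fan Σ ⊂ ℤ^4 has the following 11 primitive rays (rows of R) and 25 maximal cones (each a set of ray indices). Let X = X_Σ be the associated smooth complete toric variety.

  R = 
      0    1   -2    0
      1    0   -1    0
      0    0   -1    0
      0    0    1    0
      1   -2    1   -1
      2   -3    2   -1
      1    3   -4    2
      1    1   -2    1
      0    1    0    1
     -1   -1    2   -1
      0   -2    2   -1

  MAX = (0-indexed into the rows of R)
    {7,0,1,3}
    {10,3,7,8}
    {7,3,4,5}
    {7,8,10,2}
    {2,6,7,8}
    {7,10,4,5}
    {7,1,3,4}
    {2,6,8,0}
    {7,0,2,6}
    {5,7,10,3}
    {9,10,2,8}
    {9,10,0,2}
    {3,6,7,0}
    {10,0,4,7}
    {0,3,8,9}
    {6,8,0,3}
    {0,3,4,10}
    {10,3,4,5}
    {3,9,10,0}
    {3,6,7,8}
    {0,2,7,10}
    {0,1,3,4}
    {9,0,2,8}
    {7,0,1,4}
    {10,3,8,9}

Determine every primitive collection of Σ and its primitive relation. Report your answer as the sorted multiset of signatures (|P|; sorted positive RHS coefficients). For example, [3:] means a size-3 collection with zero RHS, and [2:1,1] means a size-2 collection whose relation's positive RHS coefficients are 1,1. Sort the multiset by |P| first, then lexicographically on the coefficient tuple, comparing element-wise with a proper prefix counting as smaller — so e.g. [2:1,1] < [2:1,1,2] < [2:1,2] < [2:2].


Δ(Σ) — 11 vertices, 24 min non-faces:

  P = {2,3}:  v_{2} + v_{3} = 0  ⇒ sig = [2:]
  P = {7,9}:  v_{7} + v_{9} = 0  ⇒ sig = [2:]
  P = {1,10}:  v_{1} + v_{10} = v_{4}  ⇒ sig = [2:1]
  P = {6,10}:  v_{6} + v_{10} = v_{7}  ⇒ sig = [2:1]
  P = {0,5}:  v_{0} + v_{5} = v_{1} + v_{4}  ⇒ sig = [2:1,1]
  P = {1,8}:  v_{1} + v_{8} = v_{3} + v_{7}  ⇒ sig = [2:1,1]
  P = {4,6}:  v_{4} + v_{6} = v_{1} + v_{7}  ⇒ sig = [2:1,1]
  P = {6,9}:  v_{6} + v_{9} = v_{0} + v_{8}  ⇒ sig = [2:1,1]
  P = {1,2}:  v_{1} + v_{2} = v_{0} + v_{7} + v_{10}  ⇒ sig = [2:1,1,1]
  P = {1,9}:  v_{1} + v_{9} = v_{0} + v_{3} + v_{10}  ⇒ sig = [2:1,1,1]
  P = {2,5}:  v_{2} + v_{5} = v_{4} + v_{7} + v_{10}  ⇒ sig = [2:1,1,1]
  P = {4,8}:  v_{4} + v_{8} = v_{3} + v_{7} + v_{10}  ⇒ sig = [2:1,1,1]
  P = {5,9}:  v_{5} + v_{9} = v_{3} + v_{4} + v_{10}  ⇒ sig = [2:1,1,1]
  P = {1,5}:  v_{1} + v_{5} = v_{3} + 2·v_{4} + v_{7}  ⇒ sig = [2:1,1,2]
  P = {1,6}:  v_{1} + v_{6} = v_{0} + v_{3} + 2·v_{7}  ⇒ sig = [2:1,1,2]
  P = {2,4}:  v_{2} + v_{4} = v_{0} + v_{7} + 2·v_{10}  ⇒ sig = [2:1,1,2]
  P = {4,9}:  v_{4} + v_{9} = v_{0} + v_{3} + 2·v_{10}  ⇒ sig = [2:1,1,2]
  P = {5,6}:  v_{5} + v_{6} = v_{3} + v_{4} + 2·v_{7}  ⇒ sig = [2:1,1,2]
  P = {5,8}:  v_{5} + v_{8} = 2·v_{3} + 2·v_{7} + 2·v_{10}  ⇒ sig = [2:2,2,2]
  P = {0,8,10}:  v_{0} + v_{8} + v_{10} = 0  ⇒ sig = [3:]
  P = {0,7,8}:  v_{0} + v_{7} + v_{8} = v_{6}  ⇒ sig = [3:1]
  P = {0,3,7,10}:  v_{0} + v_{3} + v_{7} + v_{10} = v_{1}  ⇒ sig = [4:1]
  P = {3,4,7,10}:  v_{3} + v_{4} + v_{7} + v_{10} = v_{5}  ⇒ sig = [4:1]
  P = {0,3,4,7}:  v_{0} + v_{3} + v_{4} + v_{7} = 2·v_{1}  ⇒ sig = [4:2]

Hence PRS(X_Σ) =
    [2:]
    [2:]
    [2:1]
    [2:1]
    [2:1,1]
    [2:1,1]
    [2:1,1]
    [2:1,1]
    [2:1,1,1]
    [2:1,1,1]
    [2:1,1,1]
    [2:1,1,1]
    [2:1,1,1]
    [2:1,1,2]
    [2:1,1,2]
    [2:1,1,2]
    [2:1,1,2]
    [2:1,1,2]
    [2:2,2,2]
    [3:]
    [3:1]
    [4:1]
    [4:1]
    [4:2]


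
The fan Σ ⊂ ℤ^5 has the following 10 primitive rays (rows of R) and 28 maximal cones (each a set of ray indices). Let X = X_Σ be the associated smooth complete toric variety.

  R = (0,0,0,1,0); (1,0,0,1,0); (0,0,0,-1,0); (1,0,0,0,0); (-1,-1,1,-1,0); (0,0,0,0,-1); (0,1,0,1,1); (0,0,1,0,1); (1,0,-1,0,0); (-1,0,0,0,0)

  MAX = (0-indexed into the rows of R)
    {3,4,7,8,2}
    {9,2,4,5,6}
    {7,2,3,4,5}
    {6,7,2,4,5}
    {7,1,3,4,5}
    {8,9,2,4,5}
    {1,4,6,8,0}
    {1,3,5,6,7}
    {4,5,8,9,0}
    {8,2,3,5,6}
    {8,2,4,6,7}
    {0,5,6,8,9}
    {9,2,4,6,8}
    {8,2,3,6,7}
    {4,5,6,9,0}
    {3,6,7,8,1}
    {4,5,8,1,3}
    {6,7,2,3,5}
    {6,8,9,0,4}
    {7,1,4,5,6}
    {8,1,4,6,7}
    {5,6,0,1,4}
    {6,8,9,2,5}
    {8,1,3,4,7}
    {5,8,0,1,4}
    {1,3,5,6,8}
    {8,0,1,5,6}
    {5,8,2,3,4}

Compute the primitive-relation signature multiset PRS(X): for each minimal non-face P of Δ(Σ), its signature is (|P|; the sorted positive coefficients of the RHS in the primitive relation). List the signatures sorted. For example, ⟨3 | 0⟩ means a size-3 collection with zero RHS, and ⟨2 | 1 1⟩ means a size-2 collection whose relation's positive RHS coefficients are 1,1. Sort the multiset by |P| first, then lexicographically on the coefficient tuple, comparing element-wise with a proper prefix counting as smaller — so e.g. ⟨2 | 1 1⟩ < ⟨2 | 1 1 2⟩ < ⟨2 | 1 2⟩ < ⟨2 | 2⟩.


Primitive collections (10):

  P={0,2}:  v_{0} + v_{2} = 0  →  sig = ⟨2 | 0⟩
  P={3,9}:  v_{3} + v_{9} = 0  →  sig = ⟨2 | 0⟩
  P={0,3}:  v_{0} + v_{3} = v_{1}  →  sig = ⟨2 | 1⟩
  P={1,2}:  v_{1} + v_{2} = v_{3}  →  sig = ⟨2 | 1⟩
  P={1,9}:  v_{1} + v_{9} = v_{0}  →  sig = ⟨2 | 1⟩
  P={7,9}:  v_{7} + v_{9} = v_{4} + v_{6}  →  sig = ⟨2 | 1 1⟩
  P={0,7}:  v_{0} + v_{7} = v_{1} + v_{4} + v_{6}  →  sig = ⟨2 | 1 1 1⟩
  P={3,4,6}:  v_{3} + v_{4} + v_{6} = v_{7}  →  sig = ⟨3 | 1⟩
  P={5,7,8}:  v_{5} + v_{7} + v_{8} = v_{3}  →  sig = ⟨3 | 1⟩
  P={4,5,6,8}:  v_{4} + v_{5} + v_{6} + v_{8} = 0  →  sig = ⟨4 | 0⟩

Sorted signature multiset PRS(X):
    ⟨2 | 0⟩
    ⟨2 | 0⟩
    ⟨2 | 1⟩
    ⟨2 | 1⟩
    ⟨2 | 1⟩
    ⟨2 | 1 1⟩
    ⟨2 | 1 1 1⟩
    ⟨3 | 1⟩
    ⟨3 | 1⟩
    ⟨4 | 0⟩


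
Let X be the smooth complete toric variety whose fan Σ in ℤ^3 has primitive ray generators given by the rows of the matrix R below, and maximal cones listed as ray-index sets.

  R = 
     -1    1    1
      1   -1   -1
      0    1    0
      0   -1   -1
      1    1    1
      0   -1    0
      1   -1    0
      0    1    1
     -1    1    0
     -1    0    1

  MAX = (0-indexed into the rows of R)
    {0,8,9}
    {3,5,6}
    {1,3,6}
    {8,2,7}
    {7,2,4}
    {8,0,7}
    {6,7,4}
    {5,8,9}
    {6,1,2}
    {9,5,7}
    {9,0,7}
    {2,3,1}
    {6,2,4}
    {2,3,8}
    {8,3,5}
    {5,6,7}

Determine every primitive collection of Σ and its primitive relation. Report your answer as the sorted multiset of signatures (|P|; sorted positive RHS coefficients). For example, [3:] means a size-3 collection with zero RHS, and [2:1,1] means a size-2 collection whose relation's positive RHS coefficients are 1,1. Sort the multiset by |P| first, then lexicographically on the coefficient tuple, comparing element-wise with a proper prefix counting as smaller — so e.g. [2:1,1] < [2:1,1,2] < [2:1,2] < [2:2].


Minimal non-faces — 25 found among 10 rays, 16 max cones:

  {0,1}:  v_{0} + v_{1} = 0  →  sig = [2:]
  {2,5}:  v_{2} + v_{5} = 0  →  sig = [2:]
  {3,7}:  v_{3} + v_{7} = 0  →  sig = [2:]
  {6,8}:  v_{6} + v_{8} = 0  →  sig = [2:]
  {0,5}:  v_{0} + v_{5} = v_{9}  →  sig = [2:1]
  {1,9}:  v_{1} + v_{9} = v_{5}  →  sig = [2:1]
  {2,9}:  v_{2} + v_{9} = v_{0}  →  sig = [2:1]
  {0,2}:  v_{0} + v_{2} = v_{7} + v_{8}  →  sig = [2:1,1]
  {0,3}:  v_{0} + v_{3} = v_{5} + v_{8}  →  sig = [2:1,1]
  {0,6}:  v_{0} + v_{6} = v_{5} + v_{7}  →  sig = [2:1,1]
  {1,5}:  v_{1} + v_{5} = v_{3} + v_{6}  →  sig = [2:1,1]
  {1,7}:  v_{1} + v_{7} = v_{2} + v_{6}  →  sig = [2:1,1]
  {1,8}:  v_{1} + v_{8} = v_{2} + v_{3}  →  sig = [2:1,1]
  {3,4}:  v_{3} + v_{4} = v_{2} + v_{6}  →  sig = [2:1,1]
  {4,5}:  v_{4} + v_{5} = v_{6} + v_{7}  →  sig = [2:1,1]
  {4,8}:  v_{4} + v_{8} = v_{2} + v_{7}  →  sig = [2:1,1]
  {3,9}:  v_{3} + v_{9} = 2·v_{5} + v_{8}  →  sig = [2:1,2]
  {4,9}:  v_{4} + v_{9} = v_{5} + 2·v_{7}  →  sig = [2:1,2]
  {6,9}:  v_{6} + v_{9} = 2·v_{5} + v_{7}  →  sig = [2:1,2]
  {0,4}:  v_{0} + v_{4} = 2·v_{7}  →  sig = [2:2]
  {1,4}:  v_{1} + v_{4} = 2·v_{2} + 2·v_{6}  →  sig = [2:2,2]
  {2,3,6}:  v_{2} + v_{3} + v_{6} = v_{1}  →  sig = [3:1]
  {2,6,7}:  v_{2} + v_{6} + v_{7} = v_{4}  →  sig = [3:1]
  {5,7,8}:  v_{5} + v_{7} + v_{8} = v_{0}  →  sig = [3:1]
  {7,8,9}:  v_{7} + v_{8} + v_{9} = 2·v_{0}  →  sig = [3:2]

Signatures (|P|; sorted positive RHS coefficients), sorted:
    |P|=2: 21 collections, coeffs (), (), (), (), (1), (1), (1), (1,1), (1,1), (1,1), (1,1), (1,1), (1,1), (1,1), (1,1), (1,1), (1,2), (1,2), (1,2), (2), (2,2)
    |P|=3: 4 collections, coeffs (1), (1), (1), (2)


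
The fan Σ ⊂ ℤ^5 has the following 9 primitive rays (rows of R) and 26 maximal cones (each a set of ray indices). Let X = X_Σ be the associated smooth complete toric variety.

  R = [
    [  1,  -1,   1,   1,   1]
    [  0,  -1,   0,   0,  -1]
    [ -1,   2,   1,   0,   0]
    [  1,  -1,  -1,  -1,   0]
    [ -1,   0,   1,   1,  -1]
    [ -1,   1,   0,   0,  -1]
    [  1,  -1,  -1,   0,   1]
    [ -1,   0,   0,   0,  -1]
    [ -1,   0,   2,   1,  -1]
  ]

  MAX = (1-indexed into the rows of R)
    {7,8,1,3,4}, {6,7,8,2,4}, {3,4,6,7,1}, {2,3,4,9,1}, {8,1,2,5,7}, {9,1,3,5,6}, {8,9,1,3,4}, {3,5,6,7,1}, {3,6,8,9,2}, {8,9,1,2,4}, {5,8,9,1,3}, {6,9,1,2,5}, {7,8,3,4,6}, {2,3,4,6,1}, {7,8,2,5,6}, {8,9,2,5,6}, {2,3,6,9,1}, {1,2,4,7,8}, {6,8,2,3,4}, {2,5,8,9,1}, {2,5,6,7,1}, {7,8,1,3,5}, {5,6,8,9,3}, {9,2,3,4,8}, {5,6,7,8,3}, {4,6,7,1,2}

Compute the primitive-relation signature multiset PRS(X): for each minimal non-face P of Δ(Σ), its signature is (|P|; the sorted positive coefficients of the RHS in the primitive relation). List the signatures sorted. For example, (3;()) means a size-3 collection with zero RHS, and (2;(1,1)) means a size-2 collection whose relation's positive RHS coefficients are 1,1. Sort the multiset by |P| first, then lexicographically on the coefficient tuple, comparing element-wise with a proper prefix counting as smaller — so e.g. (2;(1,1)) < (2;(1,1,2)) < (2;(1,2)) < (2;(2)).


7 minimal non-faces of Δ(Σ) (on 9 rays):

  P={4,5}:  v_{4} + v_{5} = v_{2}  so sig = (2;(1))
  P={7,9}:  v_{7} + v_{9} = v_{1} + v_{8}  so sig = (2;(1,1))
  P={2,3,7}:  v_{2} + v_{3} + v_{7} = 0  so sig = (3;())
  P={1,6,8}:  v_{1} + v_{6} + v_{8} = v_{5}  so sig = (3;(1))
  P={2,3,5}:  v_{2} + v_{3} + v_{5} = v_{6} + v_{9}  so sig = (3;(1,1))
  P={4,6,9}:  v_{4} + v_{6} + v_{9} = 2·v_{2} + v_{3}  so sig = (3;(1,2))
  P={1,2,3,8}:  v_{1} + v_{2} + v_{3} + v_{8} = v_{9}  so sig = (4;(1))

so the primitive-relation signature multiset is
    (2;(1))
    (2;(1,1))
    (3;())
    (3;(1))
    (3;(1,1))
    (3;(1,2))
    (4;(1))


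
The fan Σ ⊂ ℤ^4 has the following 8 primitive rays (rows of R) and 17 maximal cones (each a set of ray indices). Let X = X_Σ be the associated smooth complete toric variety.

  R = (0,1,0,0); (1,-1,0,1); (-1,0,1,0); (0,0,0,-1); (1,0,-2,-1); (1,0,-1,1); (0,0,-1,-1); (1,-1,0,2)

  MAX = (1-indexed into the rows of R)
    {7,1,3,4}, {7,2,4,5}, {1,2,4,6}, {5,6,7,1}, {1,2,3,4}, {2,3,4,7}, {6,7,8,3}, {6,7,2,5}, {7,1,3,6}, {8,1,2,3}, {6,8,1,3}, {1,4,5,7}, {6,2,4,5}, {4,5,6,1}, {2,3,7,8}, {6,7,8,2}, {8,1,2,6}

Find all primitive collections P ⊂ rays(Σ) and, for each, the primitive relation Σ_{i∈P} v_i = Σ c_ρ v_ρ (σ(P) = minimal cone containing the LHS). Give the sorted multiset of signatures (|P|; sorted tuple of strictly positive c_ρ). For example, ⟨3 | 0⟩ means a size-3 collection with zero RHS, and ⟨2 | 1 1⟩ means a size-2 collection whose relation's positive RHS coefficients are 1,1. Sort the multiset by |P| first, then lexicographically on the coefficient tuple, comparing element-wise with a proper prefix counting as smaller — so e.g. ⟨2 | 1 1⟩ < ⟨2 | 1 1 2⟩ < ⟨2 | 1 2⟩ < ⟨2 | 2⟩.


Δ(Σ) — 8 vertices, 9 min non-faces:

  {3,5}:  v_{3} + v_{5} = v_{7}  ⇒ sig = ⟨2 | 1⟩
  {4,8}:  v_{4} + v_{8} = v_{2}  ⇒ sig = ⟨2 | 1⟩
  {5,8}:  v_{5} + v_{8} = v_{2} + v_{6} + v_{7}  ⇒ sig = ⟨2 | 1 1 1⟩
  {3,4,6}:  v_{3} + v_{4} + v_{6} = 0  ⇒ sig = ⟨3 | 0⟩
  {1,7,8}:  v_{1} + v_{7} + v_{8} = v_{6}  ⇒ sig = ⟨3 | 1⟩
  {2,3,6}:  v_{2} + v_{3} + v_{6} = v_{8}  ⇒ sig = ⟨3 | 1⟩
  {4,6,7}:  v_{4} + v_{6} + v_{7} = v_{5}  ⇒ sig = ⟨3 | 1⟩
  {1,2,7}:  v_{1} + v_{2} + v_{7} = v_{4} + v_{6}  ⇒ sig = ⟨3 | 1 1⟩
  {1,2,5}:  v_{1} + v_{2} + v_{5} = 2·v_{4} + 2·v_{6}  ⇒ sig = ⟨3 | 2 2⟩

Signatures (|P|; sorted positive RHS coefficients), sorted:
[⟨2 | 1⟩, ⟨2 | 1⟩, ⟨2 | 1 1 1⟩, ⟨3 | 0⟩, ⟨3 | 1⟩, ⟨3 | 1⟩, ⟨3 | 1⟩, ⟨3 | 1 1⟩, ⟨3 | 2 2⟩]


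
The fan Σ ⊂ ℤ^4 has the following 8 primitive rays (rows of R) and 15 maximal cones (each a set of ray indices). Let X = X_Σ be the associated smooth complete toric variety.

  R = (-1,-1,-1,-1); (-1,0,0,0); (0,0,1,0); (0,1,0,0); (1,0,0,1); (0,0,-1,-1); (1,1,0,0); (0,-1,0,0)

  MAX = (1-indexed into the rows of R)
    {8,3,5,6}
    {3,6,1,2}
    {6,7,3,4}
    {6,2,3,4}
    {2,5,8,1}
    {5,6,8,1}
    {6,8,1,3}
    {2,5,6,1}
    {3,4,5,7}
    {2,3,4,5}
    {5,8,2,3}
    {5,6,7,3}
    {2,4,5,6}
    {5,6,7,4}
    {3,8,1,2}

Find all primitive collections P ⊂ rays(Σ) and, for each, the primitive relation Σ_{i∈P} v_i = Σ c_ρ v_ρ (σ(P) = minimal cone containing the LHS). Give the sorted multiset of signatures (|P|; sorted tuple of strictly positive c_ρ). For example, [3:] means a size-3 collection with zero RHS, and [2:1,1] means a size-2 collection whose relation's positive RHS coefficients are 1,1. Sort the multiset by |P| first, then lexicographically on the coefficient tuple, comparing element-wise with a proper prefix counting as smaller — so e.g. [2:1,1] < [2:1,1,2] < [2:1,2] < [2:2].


|primitive collections| = 9. Relations:

  P={4,8}:  v_{4} + v_{8} = 0 ; sig = [2:]
  P={1,7}:  v_{1} + v_{7} = v_{6} ; sig = [2:1]
  P={2,7}:  v_{2} + v_{7} = v_{4} ; sig = [2:1]
  P={1,4}:  v_{1} + v_{4} = v_{2} + v_{6} ; sig = [2:1,1]
  P={7,8}:  v_{7} + v_{8} = v_{3} + v_{5} + v_{6} ; sig = [2:1,1,1]
  P={1,3,5}:  v_{1} + v_{3} + v_{5} = v_{8} ; sig = [3:1]
  P={2,6,8}:  v_{2} + v_{6} + v_{8} = v_{1} ; sig = [3:1]
  P={2,3,5,6}:  v_{2} + v_{3} + v_{5} + v_{6} = 0 ; sig = [4:]
  P={3,4,5,6}:  v_{3} + v_{4} + v_{5} + v_{6} = v_{7} ; sig = [4:1]

so the primitive-relation signature multiset is
    [2:]
    [2:1]
    [2:1]
    [2:1,1]
    [2:1,1,1]
    [3:1]
    [3:1]
    [4:]
    [4:1]


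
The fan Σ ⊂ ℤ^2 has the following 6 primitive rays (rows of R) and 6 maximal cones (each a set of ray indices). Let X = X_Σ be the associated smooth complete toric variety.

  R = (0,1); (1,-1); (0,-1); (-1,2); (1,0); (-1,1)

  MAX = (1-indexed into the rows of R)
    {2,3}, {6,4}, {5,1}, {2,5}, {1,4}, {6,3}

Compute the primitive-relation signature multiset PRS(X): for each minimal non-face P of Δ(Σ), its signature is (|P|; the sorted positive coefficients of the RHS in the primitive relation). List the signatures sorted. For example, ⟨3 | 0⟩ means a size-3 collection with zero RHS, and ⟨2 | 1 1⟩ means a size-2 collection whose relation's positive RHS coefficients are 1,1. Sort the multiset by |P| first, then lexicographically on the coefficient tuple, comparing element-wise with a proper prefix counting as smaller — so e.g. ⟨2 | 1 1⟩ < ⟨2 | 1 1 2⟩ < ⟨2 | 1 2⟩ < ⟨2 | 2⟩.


9 collections generate NE(X_Σ); each relation:

  P = {1,3}:  v_{1} + v_{3} = 0  →  sig = ⟨2 | 0⟩
  P = {2,6}:  v_{2} + v_{6} = 0  →  sig = ⟨2 | 0⟩
  P = {1,2}:  v_{1} + v_{2} = v_{5}  →  sig = ⟨2 | 1⟩
  P = {1,6}:  v_{1} + v_{6} = v_{4}  →  sig = ⟨2 | 1⟩
  P = {2,4}:  v_{2} + v_{4} = v_{1}  →  sig = ⟨2 | 1⟩
  P = {3,4}:  v_{3} + v_{4} = v_{6}  →  sig = ⟨2 | 1⟩
  P = {3,5}:  v_{3} + v_{5} = v_{2}  →  sig = ⟨2 | 1⟩
  P = {5,6}:  v_{5} + v_{6} = v_{1}  →  sig = ⟨2 | 1⟩
  P = {4,5}:  v_{4} + v_{5} = 2·v_{1}  →  sig = ⟨2 | 2⟩

Signatures (|P|; sorted positive RHS coefficients), sorted:
[⟨2 | 0⟩, ⟨2 | 0⟩, ⟨2 | 1⟩, ⟨2 | 1⟩, ⟨2 | 1⟩, ⟨2 | 1⟩, ⟨2 | 1⟩, ⟨2 | 1⟩, ⟨2 | 2⟩]


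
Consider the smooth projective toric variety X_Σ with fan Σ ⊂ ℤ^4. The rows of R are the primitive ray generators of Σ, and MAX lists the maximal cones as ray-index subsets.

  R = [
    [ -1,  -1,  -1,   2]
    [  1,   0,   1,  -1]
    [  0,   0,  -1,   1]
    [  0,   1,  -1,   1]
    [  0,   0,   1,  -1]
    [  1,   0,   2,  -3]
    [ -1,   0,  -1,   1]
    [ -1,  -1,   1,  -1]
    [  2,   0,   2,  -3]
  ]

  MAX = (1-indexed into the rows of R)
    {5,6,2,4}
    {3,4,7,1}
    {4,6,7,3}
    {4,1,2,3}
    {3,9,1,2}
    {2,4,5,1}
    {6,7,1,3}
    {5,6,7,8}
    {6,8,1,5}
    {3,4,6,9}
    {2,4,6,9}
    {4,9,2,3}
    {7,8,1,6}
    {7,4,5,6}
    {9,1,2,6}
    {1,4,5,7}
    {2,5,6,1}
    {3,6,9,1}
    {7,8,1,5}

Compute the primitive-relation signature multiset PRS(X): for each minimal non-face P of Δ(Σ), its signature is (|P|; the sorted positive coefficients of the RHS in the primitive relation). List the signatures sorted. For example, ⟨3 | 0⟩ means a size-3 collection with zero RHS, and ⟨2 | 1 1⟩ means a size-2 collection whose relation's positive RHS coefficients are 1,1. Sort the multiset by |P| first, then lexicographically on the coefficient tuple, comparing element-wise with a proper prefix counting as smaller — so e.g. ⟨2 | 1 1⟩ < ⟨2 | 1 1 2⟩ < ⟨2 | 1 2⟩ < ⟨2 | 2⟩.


Minimal non-faces — 12 found among 9 rays, 19 max cones:

  P = {2,7}:  v_{2} + v_{7} = 0  so sig = ⟨2 | 0⟩
  P = {3,5}:  v_{3} + v_{5} = 0  so sig = ⟨2 | 0⟩
  P = {4,8}:  v_{4} + v_{8} = v_{5} + v_{7}  so sig = ⟨2 | 1 1⟩
  P = {5,9}:  v_{5} + v_{9} = v_{2} + v_{6}  so sig = ⟨2 | 1 1⟩
  P = {7,9}:  v_{7} + v_{9} = v_{3} + v_{6}  so sig = ⟨2 | 1 1⟩
  P = {2,8}:  v_{2} + v_{8} = v_{1} + v_{5} + v_{6}  so sig = ⟨2 | 1 1 1⟩
  P = {3,8}:  v_{3} + v_{8} = v_{1} + v_{6} + v_{7}  so sig = ⟨2 | 1 1 1⟩
  P = {8,9}:  v_{8} + v_{9} = v_{1} + 2·v_{6}  so sig = ⟨2 | 1 2⟩
  P = {1,4,6}:  v_{1} + v_{4} + v_{6} = 0  so sig = ⟨3 | 0⟩
  P = {2,3,6}:  v_{2} + v_{3} + v_{6} = v_{9}  so sig = ⟨3 | 1⟩
  P = {1,4,9}:  v_{1} + v_{4} + v_{9} = v_{2} + v_{3}  so sig = ⟨3 | 1 1⟩
  P = {1,5,6,7}:  v_{1} + v_{5} + v_{6} + v_{7} = v_{8}  so sig = ⟨4 | 1⟩

so the primitive-relation signature multiset is
    |P|=2: 8 collections, coeffs (), (), (1,1), (1,1), (1,1), (1,1,1), (1,1,1), (1,2)
    |P|=3: 3 collections, coeffs (), (1), (1,1)
    |P|=4: 1 collection, coeffs (1)


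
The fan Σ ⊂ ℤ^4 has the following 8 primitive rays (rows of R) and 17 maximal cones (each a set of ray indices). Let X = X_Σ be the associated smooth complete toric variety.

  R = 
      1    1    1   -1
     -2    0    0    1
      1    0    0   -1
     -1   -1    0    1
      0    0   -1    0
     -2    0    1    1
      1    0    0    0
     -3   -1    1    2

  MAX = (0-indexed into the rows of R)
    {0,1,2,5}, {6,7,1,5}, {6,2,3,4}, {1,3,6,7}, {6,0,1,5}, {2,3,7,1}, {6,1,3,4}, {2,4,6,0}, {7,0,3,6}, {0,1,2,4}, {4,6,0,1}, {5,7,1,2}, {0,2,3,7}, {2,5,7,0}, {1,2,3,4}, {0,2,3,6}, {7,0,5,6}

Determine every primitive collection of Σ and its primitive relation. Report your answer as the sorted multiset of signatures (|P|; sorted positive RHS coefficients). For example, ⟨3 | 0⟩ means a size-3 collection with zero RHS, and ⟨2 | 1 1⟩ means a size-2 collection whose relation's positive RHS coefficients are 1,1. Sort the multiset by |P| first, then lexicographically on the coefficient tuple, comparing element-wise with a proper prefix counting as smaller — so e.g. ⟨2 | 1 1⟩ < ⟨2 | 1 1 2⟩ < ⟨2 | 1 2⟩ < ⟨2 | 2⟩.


Primitive collections (9):

  P = {3,5}:  v_{3} + v_{5} = v_{7}  ⟹  sig = ⟨2 | 1⟩
  P = {4,5}:  v_{4} + v_{5} = v_{1}  ⟹  sig = ⟨2 | 1⟩
  P = {4,7}:  v_{4} + v_{7} = v_{1} + v_{3}  ⟹  sig = ⟨2 | 1 1⟩
  P = {0,3,4}:  v_{0} + v_{3} + v_{4} = 0  ⟹  sig = ⟨3 | 0⟩
  P = {1,2,6}:  v_{1} + v_{2} + v_{6} = 0  ⟹  sig = ⟨3 | 0⟩
  P = {0,1,3}:  v_{0} + v_{1} + v_{3} = v_{5}  ⟹  sig = ⟨3 | 1⟩
  P = {2,5,6}:  v_{2} + v_{5} + v_{6} = v_{0} + v_{3}  ⟹  sig = ⟨3 | 1 1⟩
  P = {2,6,7}:  v_{2} + v_{6} + v_{7} = v_{0} + 2·v_{3}  ⟹  sig = ⟨3 | 1 2⟩
  P = {0,1,7}:  v_{0} + v_{1} + v_{7} = 2·v_{5}  ⟹  sig = ⟨3 | 2⟩

so the primitive-relation signature multiset is
{ ⟨2 | 1⟩ ×2,  ⟨2 | 1 1⟩,  ⟨3 | 0⟩ ×2,  ⟨3 | 1⟩,  ⟨3 | 1 1⟩,  ⟨3 | 1 2⟩,  ⟨3 | 2⟩ }


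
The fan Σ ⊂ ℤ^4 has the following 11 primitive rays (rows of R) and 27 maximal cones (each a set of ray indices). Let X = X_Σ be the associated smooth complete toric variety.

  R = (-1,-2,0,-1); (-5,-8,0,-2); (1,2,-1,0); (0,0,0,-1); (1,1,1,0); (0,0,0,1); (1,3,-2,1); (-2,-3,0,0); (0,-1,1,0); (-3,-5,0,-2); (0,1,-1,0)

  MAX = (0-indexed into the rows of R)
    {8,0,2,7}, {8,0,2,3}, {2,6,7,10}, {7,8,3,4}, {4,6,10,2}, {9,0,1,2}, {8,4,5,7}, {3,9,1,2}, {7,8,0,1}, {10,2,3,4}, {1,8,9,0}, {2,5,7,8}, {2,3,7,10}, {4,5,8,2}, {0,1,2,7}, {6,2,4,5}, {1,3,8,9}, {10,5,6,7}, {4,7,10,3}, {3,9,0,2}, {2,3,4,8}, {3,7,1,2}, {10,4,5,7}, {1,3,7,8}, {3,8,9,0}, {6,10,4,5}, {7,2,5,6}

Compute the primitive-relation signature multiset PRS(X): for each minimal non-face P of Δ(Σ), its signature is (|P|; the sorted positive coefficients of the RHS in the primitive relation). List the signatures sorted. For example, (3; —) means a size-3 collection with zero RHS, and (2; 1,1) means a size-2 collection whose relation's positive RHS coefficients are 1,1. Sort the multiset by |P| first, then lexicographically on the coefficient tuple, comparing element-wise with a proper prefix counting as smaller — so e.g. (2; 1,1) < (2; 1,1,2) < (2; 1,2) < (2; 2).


The 25 primitive collections of Σ (r=11, n=4):

  {3,5}:  v_{3} + v_{5} = 0  so sig = (2; —)
  {8,10}:  v_{8} + v_{10} = 0  so sig = (2; —)
  {7,9}:  v_{7} + v_{9} = v_{1}  so sig = (2; 1)
  {0,4}:  v_{0} + v_{4} = v_{3} + v_{8}  so sig = (2; 1,1)
  {3,6}:  v_{3} + v_{6} = v_{2} + v_{10}  so sig = (2; 1,1)
  {5,9}:  v_{5} + v_{9} = v_{0} + v_{7}  so sig = (2; 1,1)
  {6,8}:  v_{6} + v_{8} = v_{2} + v_{5}  so sig = (2; 1,1)
  {0,5}:  v_{0} + v_{5} = v_{2} + v_{7} + v_{8}  so sig = (2; 1,1,1)
  {0,10}:  v_{0} + v_{10} = v_{2} + v_{3} + v_{7}  so sig = (2; 1,1,1)
  {4,9}:  v_{4} + v_{9} = 2·v_{3} + v_{7} + v_{8}  so sig = (2; 1,1,2)
  {0,6}:  v_{0} + v_{6} = 2·v_{2} + v_{7}  so sig = (2; 1,2)
  {1,5}:  v_{1} + v_{5} = v_{0} + 2·v_{7}  so sig = (2; 1,2)
  {1,4}:  v_{1} + v_{4} = 2·v_{3} + 2·v_{7} + v_{8}  so sig = (2; 1,2,2)
  {6,9}:  v_{6} + v_{9} = 2·v_{2} + v_{3} + 2·v_{7}  so sig = (2; 1,2,2)
  {9,10}:  v_{9} + v_{10} = v_{2} + 2·v_{3} + 2·v_{7}  so sig = (2; 1,2,2)
  {1,6}:  v_{1} + v_{6} = 2·v_{2} + v_{3} + 3·v_{7}  so sig = (2; 1,2,3)
  {1,10}:  v_{1} + v_{10} = v_{2} + 2·v_{3} + 3·v_{7}  so sig = (2; 1,2,3)
  {2,4,7}:  v_{2} + v_{4} + v_{7} = 0  so sig = (3; —)
  {0,3,7}:  v_{0} + v_{3} + v_{7} = v_{9}  so sig = (3; 1)
  {2,5,10}:  v_{2} + v_{5} + v_{10} = v_{6}  so sig = (3; 1)
  {4,6,7}:  v_{4} + v_{6} + v_{7} = v_{5} + v_{10}  so sig = (3; 1,1)
  {1,2,8}:  v_{1} + v_{2} + v_{8} = 2·v_{0} + v_{7}  so sig = (3; 1,2)
  {0,1,3}:  v_{0} + v_{1} + v_{3} = 2·v_{9}  so sig = (3; 2)
  {2,8,9}:  v_{2} + v_{8} + v_{9} = 2·v_{0}  so sig = (3; 2)
  {2,3,7,8}:  v_{2} + v_{3} + v_{7} + v_{8} = v_{0}  so sig = (4; 1)

so the primitive-relation signature multiset is
[(2; —), (2; —), (2; 1), (2; 1,1), (2; 1,1), (2; 1,1), (2; 1,1), (2; 1,1,1), (2; 1,1,1), (2; 1,1,2), (2; 1,2), (2; 1,2), (2; 1,2,2), (2; 1,2,2), (2; 1,2,2), (2; 1,2,3), (2; 1,2,3), (3; —), (3; 1), (3; 1), (3; 1,1), (3; 1,2), (3; 2), (3; 2), (4; 1)]


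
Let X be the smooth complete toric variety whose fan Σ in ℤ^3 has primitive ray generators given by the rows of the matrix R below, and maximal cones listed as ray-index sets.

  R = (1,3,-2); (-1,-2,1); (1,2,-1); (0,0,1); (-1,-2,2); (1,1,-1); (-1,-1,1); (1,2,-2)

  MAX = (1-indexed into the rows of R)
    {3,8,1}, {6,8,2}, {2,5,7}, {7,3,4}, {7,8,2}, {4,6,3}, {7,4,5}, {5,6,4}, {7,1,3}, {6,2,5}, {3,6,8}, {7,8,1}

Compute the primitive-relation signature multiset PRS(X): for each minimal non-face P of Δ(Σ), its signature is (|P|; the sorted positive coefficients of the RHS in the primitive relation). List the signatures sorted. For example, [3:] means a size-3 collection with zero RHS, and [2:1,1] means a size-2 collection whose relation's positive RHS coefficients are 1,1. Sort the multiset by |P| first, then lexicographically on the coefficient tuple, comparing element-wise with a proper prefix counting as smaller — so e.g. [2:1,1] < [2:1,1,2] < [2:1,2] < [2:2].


11 minimal non-faces of Δ(Σ) (on 8 rays):

  P = {2,3}:  v_{2} + v_{3} = 0 — sig = [2:]
  P = {5,8}:  v_{5} + v_{8} = 0 — sig = [2:]
  P = {6,7}:  v_{6} + v_{7} = 0 — sig = [2:]
  P = {2,4}:  v_{2} + v_{4} = v_{5} — sig = [2:1]
  P = {3,5}:  v_{3} + v_{5} = v_{4} — sig = [2:1]
  P = {4,8}:  v_{4} + v_{8} = v_{3} — sig = [2:1]
  P = {1,2}:  v_{1} + v_{2} = v_{7} + v_{8} — sig = [2:1,1]
  P = {1,5}:  v_{1} + v_{5} = v_{3} + v_{7} — sig = [2:1,1]
  P = {1,6}:  v_{1} + v_{6} = v_{3} + v_{8} — sig = [2:1,1]
  P = {1,4}:  v_{1} + v_{4} = 2·v_{3} + v_{7} — sig = [2:1,2]
  P = {3,7,8}:  v_{3} + v_{7} + v_{8} = v_{1} — sig = [3:1]

so the primitive-relation signature multiset is
{ [2:] ×3,  [2:1] ×3,  [2:1,1] ×3,  [2:1,2],  [3:1] }


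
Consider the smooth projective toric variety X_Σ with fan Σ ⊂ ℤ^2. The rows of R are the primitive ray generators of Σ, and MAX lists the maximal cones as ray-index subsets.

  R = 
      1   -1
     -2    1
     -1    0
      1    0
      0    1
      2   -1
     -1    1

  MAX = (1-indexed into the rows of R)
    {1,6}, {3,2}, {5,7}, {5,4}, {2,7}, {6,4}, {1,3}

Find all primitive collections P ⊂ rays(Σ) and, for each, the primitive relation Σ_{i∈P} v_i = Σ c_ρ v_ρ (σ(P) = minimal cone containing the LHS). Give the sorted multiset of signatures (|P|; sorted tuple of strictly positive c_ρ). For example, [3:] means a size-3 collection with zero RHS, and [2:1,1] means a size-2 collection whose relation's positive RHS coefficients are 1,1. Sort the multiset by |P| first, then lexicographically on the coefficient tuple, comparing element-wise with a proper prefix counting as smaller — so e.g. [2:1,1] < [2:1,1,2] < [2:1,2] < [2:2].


Δ(Σ) — 7 vertices, 14 min non-faces:

  P = {1,7}:  v_{1} + v_{7} = 0  ⇒ sig = [2:]
  P = {2,6}:  v_{2} + v_{6} = 0  ⇒ sig = [2:]
  P = {3,4}:  v_{3} + v_{4} = 0  ⇒ sig = [2:]
  P = {1,2}:  v_{1} + v_{2} = v_{3}  ⇒ sig = [2:1]
  P = {1,4}:  v_{1} + v_{4} = v_{6}  ⇒ sig = [2:1]
  P = {1,5}:  v_{1} + v_{5} = v_{4}  ⇒ sig = [2:1]
  P = {2,4}:  v_{2} + v_{4} = v_{7}  ⇒ sig = [2:1]
  P = {3,5}:  v_{3} + v_{5} = v_{7}  ⇒ sig = [2:1]
  P = {3,6}:  v_{3} + v_{6} = v_{1}  ⇒ sig = [2:1]
  P = {3,7}:  v_{3} + v_{7} = v_{2}  ⇒ sig = [2:1]
  P = {4,7}:  v_{4} + v_{7} = v_{5}  ⇒ sig = [2:1]
  P = {6,7}:  v_{6} + v_{7} = v_{4}  ⇒ sig = [2:1]
  P = {2,5}:  v_{2} + v_{5} = 2·v_{7}  ⇒ sig = [2:2]
  P = {5,6}:  v_{5} + v_{6} = 2·v_{4}  ⇒ sig = [2:2]

Sorted signature multiset PRS(X):
{ [2:] ×3,  [2:1] ×9,  [2:2] ×2 }


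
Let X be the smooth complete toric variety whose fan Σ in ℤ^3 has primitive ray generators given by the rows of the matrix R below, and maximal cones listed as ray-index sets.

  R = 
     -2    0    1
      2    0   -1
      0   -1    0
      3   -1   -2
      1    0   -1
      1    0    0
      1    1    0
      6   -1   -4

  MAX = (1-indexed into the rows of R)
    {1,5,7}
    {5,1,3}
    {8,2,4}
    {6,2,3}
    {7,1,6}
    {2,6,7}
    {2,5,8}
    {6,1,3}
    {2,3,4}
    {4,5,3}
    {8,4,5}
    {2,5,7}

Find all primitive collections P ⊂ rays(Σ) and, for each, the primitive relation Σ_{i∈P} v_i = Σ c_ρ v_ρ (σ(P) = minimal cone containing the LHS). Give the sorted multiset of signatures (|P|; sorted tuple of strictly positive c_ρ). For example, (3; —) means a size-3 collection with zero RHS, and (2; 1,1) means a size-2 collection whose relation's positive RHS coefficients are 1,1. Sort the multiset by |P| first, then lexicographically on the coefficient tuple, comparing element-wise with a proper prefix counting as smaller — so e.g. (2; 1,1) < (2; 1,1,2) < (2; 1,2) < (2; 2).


Δ(Σ) — 8 vertices, 12 min non-faces:

  P={1,2}:  v_{1} + v_{2} = 0  ⟹  sig = (2; —)
  P={3,7}:  v_{3} + v_{7} = v_{6}  ⟹  sig = (2; 1)
  P={5,6}:  v_{5} + v_{6} = v_{2}  ⟹  sig = (2; 1)
  P={1,4}:  v_{1} + v_{4} = v_{3} + v_{5}  ⟹  sig = (2; 1,1)
  P={1,8}:  v_{1} + v_{8} = v_{4} + v_{5}  ⟹  sig = (2; 1,1)
  P={4,6}:  v_{4} + v_{6} = 2·v_{2} + v_{3}  ⟹  sig = (2; 1,2)
  P={6,8}:  v_{6} + v_{8} = 2·v_{2} + v_{4}  ⟹  sig = (2; 1,2)
  P={7,8}:  v_{7} + v_{8} = 3·v_{2} + v_{5}  ⟹  sig = (2; 1,3)
  P={3,8}:  v_{3} + v_{8} = 2·v_{4}  ⟹  sig = (2; 2)
  P={4,7}:  v_{4} + v_{7} = 2·v_{2}  ⟹  sig = (2; 2)
  P={2,3,5}:  v_{2} + v_{3} + v_{5} = v_{4}  ⟹  sig = (3; 1)
  P={2,4,5}:  v_{2} + v_{4} + v_{5} = v_{8}  ⟹  sig = (3; 1)

Signatures (|P|; sorted positive RHS coefficients), sorted:
{ (2; —),  (2; 1) ×2,  (2; 1,1) ×2,  (2; 1,2) ×2,  (2; 1,3),  (2; 2) ×2,  (3; 1) ×2 }


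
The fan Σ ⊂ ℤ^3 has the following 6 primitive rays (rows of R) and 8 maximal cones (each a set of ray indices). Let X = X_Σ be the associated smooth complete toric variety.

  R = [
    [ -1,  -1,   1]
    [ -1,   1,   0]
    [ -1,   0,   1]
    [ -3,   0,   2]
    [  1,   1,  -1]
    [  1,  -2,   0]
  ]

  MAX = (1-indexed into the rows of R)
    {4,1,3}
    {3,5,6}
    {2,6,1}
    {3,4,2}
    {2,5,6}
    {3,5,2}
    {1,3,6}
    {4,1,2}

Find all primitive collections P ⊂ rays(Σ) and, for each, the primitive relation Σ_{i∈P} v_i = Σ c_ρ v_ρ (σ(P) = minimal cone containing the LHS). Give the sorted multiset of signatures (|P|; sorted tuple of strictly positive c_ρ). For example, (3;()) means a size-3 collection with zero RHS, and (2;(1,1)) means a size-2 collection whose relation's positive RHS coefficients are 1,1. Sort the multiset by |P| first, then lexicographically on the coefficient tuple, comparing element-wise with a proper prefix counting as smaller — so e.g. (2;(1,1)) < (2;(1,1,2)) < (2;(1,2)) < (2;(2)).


5 minimal non-faces of Δ(Σ) (on 6 rays):

  {1,5}:  v_{1} + v_{5} = 0 — sig = (2;())
  {4,5}:  v_{4} + v_{5} = v_{2} + v_{3} — sig = (2;(1,1))
  {4,6}:  v_{4} + v_{6} = 2·v_{1} — sig = (2;(2))
  {1,2,3}:  v_{1} + v_{2} + v_{3} = v_{4} — sig = (3;(1))
  {2,3,6}:  v_{2} + v_{3} + v_{6} = v_{1} — sig = (3;(1))

so the primitive-relation signature multiset is
{ (2;()),  (2;(1,1)),  (2;(2)),  (3;(1)) ×2 }


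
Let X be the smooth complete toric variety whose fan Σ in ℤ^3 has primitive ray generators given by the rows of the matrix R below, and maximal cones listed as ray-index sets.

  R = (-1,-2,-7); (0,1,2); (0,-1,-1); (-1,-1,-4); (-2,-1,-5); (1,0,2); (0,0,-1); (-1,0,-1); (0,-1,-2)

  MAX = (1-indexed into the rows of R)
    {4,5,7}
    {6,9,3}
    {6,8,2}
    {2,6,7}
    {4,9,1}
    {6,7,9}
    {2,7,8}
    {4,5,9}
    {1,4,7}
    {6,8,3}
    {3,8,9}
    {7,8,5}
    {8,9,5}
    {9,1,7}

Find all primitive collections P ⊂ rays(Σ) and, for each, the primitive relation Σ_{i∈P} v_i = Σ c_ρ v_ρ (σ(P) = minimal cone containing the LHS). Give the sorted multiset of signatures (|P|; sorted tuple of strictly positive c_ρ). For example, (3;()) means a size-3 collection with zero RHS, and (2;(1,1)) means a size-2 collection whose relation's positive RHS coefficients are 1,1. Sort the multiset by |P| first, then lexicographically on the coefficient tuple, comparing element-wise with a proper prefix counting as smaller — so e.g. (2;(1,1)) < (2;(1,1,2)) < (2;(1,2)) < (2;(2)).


Σ has 20 primitive collections:

  P = {2,9}:  v_{2} + v_{9} = 0  so sig = (2;())
  P = {3,7}:  v_{3} + v_{7} = v_{9}  so sig = (2;(1))
  P = {4,6}:  v_{4} + v_{6} = v_{9}  so sig = (2;(1))
  P = {4,8}:  v_{4} + v_{8} = v_{5}  so sig = (2;(1))
  P = {1,2}:  v_{1} + v_{2} = v_{4} + v_{7}  so sig = (2;(1,1))
  P = {2,3}:  v_{2} + v_{3} = v_{6} + v_{8}  so sig = (2;(1,1))
  P = {2,4}:  v_{2} + v_{4} = v_{7} + v_{8}  so sig = (2;(1,1))
  P = {5,6}:  v_{5} + v_{6} = v_{8} + v_{9}  so sig = (2;(1,1))
  P = {1,3}:  v_{1} + v_{3} = v_{4} + 2·v_{9}  so sig = (2;(1,2))
  P = {1,6}:  v_{1} + v_{6} = v_{7} + 2·v_{9}  so sig = (2;(1,2))
  P = {2,5}:  v_{2} + v_{5} = v_{7} + 2·v_{8}  so sig = (2;(1,2))
  P = {3,4}:  v_{3} + v_{4} = v_{8} + 2·v_{9}  so sig = (2;(1,2))
  P = {1,8}:  v_{1} + v_{8} = 2·v_{4}  so sig = (2;(2))
  P = {3,5}:  v_{3} + v_{5} = 2·v_{8} + 2·v_{9}  so sig = (2;(2,2))
  P = {1,5}:  v_{1} + v_{5} = 3·v_{4}  so sig = (2;(3))
  P = {6,7,8}:  v_{6} + v_{7} + v_{8} = 0  so sig = (3;())
  P = {4,7,9}:  v_{4} + v_{7} + v_{9} = v_{1}  so sig = (3;(1))
  P = {6,8,9}:  v_{6} + v_{8} + v_{9} = v_{3}  so sig = (3;(1))
  P = {7,8,9}:  v_{7} + v_{8} + v_{9} = v_{4}  so sig = (3;(1))
  P = {5,7,9}:  v_{5} + v_{7} + v_{9} = 2·v_{4}  so sig = (3;(2))

Signatures (|P|; sorted positive RHS coefficients), sorted:
    |P|=2: 15 collections, coeffs (), (1), (1), (1), (1,1), (1,1), (1,1), (1,1), (1,2), (1,2), (1,2), (1,2), (2), (2,2), (3)
    |P|=3: 5 collections, coeffs (), (1), (1), (1), (2)


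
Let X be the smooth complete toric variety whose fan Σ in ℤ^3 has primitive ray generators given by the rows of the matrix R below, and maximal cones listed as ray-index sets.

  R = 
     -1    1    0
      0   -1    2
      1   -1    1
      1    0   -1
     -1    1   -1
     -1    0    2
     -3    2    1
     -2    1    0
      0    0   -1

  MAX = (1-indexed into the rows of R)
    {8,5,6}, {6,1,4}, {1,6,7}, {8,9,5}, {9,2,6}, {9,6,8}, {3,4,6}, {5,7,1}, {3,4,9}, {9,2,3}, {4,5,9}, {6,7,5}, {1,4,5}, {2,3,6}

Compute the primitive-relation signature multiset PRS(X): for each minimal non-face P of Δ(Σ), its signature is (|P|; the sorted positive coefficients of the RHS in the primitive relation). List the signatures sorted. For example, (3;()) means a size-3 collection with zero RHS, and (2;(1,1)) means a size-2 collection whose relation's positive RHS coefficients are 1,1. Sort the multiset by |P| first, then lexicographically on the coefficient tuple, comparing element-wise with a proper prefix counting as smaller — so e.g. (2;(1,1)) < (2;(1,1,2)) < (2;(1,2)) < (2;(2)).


The 20 primitive collections of Σ (r=9, n=3):

  P={3,5}:  v_{3} + v_{5} = 0  so sig = (2;())
  P={1,2}:  v_{1} + v_{2} = v_{6}  so sig = (2;(1))
  P={1,9}:  v_{1} + v_{9} = v_{5}  so sig = (2;(1))
  P={2,4}:  v_{2} + v_{4} = v_{3}  so sig = (2;(1))
  P={4,8}:  v_{4} + v_{8} = v_{5}  so sig = (2;(1))
  P={1,3}:  v_{1} + v_{3} = v_{4} + v_{6}  so sig = (2;(1,1))
  P={2,5}:  v_{2} + v_{5} = v_{6} + v_{9}  so sig = (2;(1,1))
  P={3,7}:  v_{3} + v_{7} = v_{1} + v_{6}  so sig = (2;(1,1))
  P={3,8}:  v_{3} + v_{8} = v_{6} + v_{9}  so sig = (2;(1,1))
  P={1,8}:  v_{1} + v_{8} = 2·v_{5} + v_{6}  so sig = (2;(1,2))
  P={2,7}:  v_{2} + v_{7} = v_{5} + 2·v_{6}  so sig = (2;(1,2))
  P={7,9}:  v_{7} + v_{9} = 2·v_{5} + v_{6}  so sig = (2;(1,2))
  P={4,7}:  v_{4} + v_{7} = 2·v_{1}  so sig = (2;(2))
  P={2,8}:  v_{2} + v_{8} = 2·v_{6} + 2·v_{9}  so sig = (2;(2,2))
  P={7,8}:  v_{7} + v_{8} = 3·v_{5} + 2·v_{6}  so sig = (2;(2,3))
  P={4,6,9}:  v_{4} + v_{6} + v_{9} = 0  so sig = (3;())
  P={1,5,6}:  v_{1} + v_{5} + v_{6} = v_{7}  so sig = (3;(1))
  P={3,6,9}:  v_{3} + v_{6} + v_{9} = v_{2}  so sig = (3;(1))
  P={4,5,6}:  v_{4} + v_{5} + v_{6} = v_{1}  so sig = (3;(1))
  P={5,6,9}:  v_{5} + v_{6} + v_{9} = v_{8}  so sig = (3;(1))

Signatures (|P|; sorted positive RHS coefficients), sorted:
[(2;()), (2;(1)), (2;(1)), (2;(1)), (2;(1)), (2;(1,1)), (2;(1,1)), (2;(1,1)), (2;(1,1)), (2;(1,2)), (2;(1,2)), (2;(1,2)), (2;(2)), (2;(2,2)), (2;(2,3)), (3;()), (3;(1)), (3;(1)), (3;(1)), (3;(1))]
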